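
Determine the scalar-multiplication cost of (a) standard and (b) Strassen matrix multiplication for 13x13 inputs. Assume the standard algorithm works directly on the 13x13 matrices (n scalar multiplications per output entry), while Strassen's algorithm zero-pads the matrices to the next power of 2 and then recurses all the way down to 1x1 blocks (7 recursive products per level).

Matrix multiplication for 13x13 matrices:

Strassen's algorithm requires power-of-2 dimensions. Pad 13x13 to 16x16 (next power of 2).

Standard algorithm: 13^3 = 2197 multiplications
Strassen's algorithm: 7^(log2(16)) = 7^4 = 2401 multiplications
Difference: 2197 - 2401 = -204 (Strassen uses MORE here due to padding overhead — for small or just-over-power-of-2 n, padding can outweigh the per-level savings)

Standard: 2197 multiplications (13^3). Strassen: 2401 multiplications (7^4, after padding to 16x16). Strassen reduces 8 recursive multiplications to 7 at each level.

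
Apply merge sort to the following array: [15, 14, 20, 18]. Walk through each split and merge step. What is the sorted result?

Merge sort trace:

Split: [15, 14, 20, 18] -> [15, 14] and [20, 18]
  Split: [15, 14] -> [15] and [14]
  Merge: [15] + [14] -> [14, 15]
  Split: [20, 18] -> [20] and [18]
  Merge: [20] + [18] -> [18, 20]
Merge: [14, 15] + [18, 20] -> [14, 15, 18, 20]

Final sorted array: [14, 15, 18, 20]

The merge sort proceeds by recursively splitting the array and merging sorted halves.
After all merges, the sorted array is [14, 15, 18, 20].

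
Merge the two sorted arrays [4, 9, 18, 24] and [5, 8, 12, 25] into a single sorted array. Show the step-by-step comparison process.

Merging process:

Compare 4 vs 5: take 4 from left. Merged: [4]
Compare 9 vs 5: take 5 from right. Merged: [4, 5]
Compare 9 vs 8: take 8 from right. Merged: [4, 5, 8]
Compare 9 vs 12: take 9 from left. Merged: [4, 5, 8, 9]
Compare 18 vs 12: take 12 from right. Merged: [4, 5, 8, 9, 12]
Compare 18 vs 25: take 18 from left. Merged: [4, 5, 8, 9, 12, 18]
Compare 24 vs 25: take 24 from left. Merged: [4, 5, 8, 9, 12, 18, 24]
Append remaining from right: [25]. Merged: [4, 5, 8, 9, 12, 18, 24, 25]

Final merged array: [4, 5, 8, 9, 12, 18, 24, 25]
Total comparisons: 7

The merged array is [4, 5, 8, 9, 12, 18, 24, 25], requiring 7 comparisons. The merge step runs in O(n) time where n is the total number of elements.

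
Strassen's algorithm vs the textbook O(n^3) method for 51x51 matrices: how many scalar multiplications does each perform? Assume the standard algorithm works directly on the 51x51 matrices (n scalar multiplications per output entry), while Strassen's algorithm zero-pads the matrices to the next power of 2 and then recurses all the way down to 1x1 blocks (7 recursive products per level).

Matrix multiplication for 51x51 matrices:

Strassen's algorithm requires power-of-2 dimensions. Pad 51x51 to 64x64 (next power of 2).

Standard algorithm: 51^3 = 132651 multiplications
Strassen's algorithm: 7^(log2(64)) = 7^6 = 117649 multiplications
Savings: 132651 - 117649 = 15002 multiplications

Standard: 132651 multiplications (51^3). Strassen: 117649 multiplications (7^6, after padding to 64x64). Strassen reduces 8 recursive multiplications to 7 at each level.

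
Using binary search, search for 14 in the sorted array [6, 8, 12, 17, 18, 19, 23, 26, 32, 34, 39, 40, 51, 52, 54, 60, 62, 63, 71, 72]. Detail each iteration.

Binary search for 14 in [6, 8, 12, 17, 18, 19, 23, 26, 32, 34, 39, 40, 51, 52, 54, 60, 62, 63, 71, 72]:

lo=0, hi=19, mid=9, arr[mid]=34 -> 34 > 14, search left half
lo=0, hi=8, mid=4, arr[mid]=18 -> 18 > 14, search left half
lo=0, hi=3, mid=1, arr[mid]=8 -> 8 < 14, search right half
lo=2, hi=3, mid=2, arr[mid]=12 -> 12 < 14, search right half
lo=3, hi=3, mid=3, arr[mid]=17 -> 17 > 14, search left half
lo=3 > hi=2, target 14 not found

Binary search determines that 14 is not in the array after 5 comparisons. The search space was exhausted without finding the target.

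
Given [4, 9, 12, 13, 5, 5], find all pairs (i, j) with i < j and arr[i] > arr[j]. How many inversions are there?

Finding inversions in [4, 9, 12, 13, 5, 5]:

(1, 4): arr[1]=9 > arr[4]=5
(1, 5): arr[1]=9 > arr[5]=5
(2, 4): arr[2]=12 > arr[4]=5
(2, 5): arr[2]=12 > arr[5]=5
(3, 4): arr[3]=13 > arr[4]=5
(3, 5): arr[3]=13 > arr[5]=5

Total inversions: 6

The array has 6 inversion(s): (1,4), (1,5), (2,4), (2,5), (3,4), (3,5). Each pair (i,j) satisfies i < j and arr[i] > arr[j].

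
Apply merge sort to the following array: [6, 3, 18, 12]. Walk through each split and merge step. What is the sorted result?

Merge sort trace:

Split: [6, 3, 18, 12] -> [6, 3] and [18, 12]
  Split: [6, 3] -> [6] and [3]
  Merge: [6] + [3] -> [3, 6]
  Split: [18, 12] -> [18] and [12]
  Merge: [18] + [12] -> [12, 18]
Merge: [3, 6] + [12, 18] -> [3, 6, 12, 18]

Final sorted array: [3, 6, 12, 18]

The merge sort proceeds by recursively splitting the array and merging sorted halves.
After all merges, the sorted array is [3, 6, 12, 18].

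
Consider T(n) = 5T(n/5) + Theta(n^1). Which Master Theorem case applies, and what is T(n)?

Master Theorem for T(n) = 5T(n/5) + O(n^1):

a = 5, b = 5, c = 1
log_b(a) = log_5(5) = 1.0000

Case 2: c = 1 = log_5(5) = 1.0000
T(n) = O(n^1 log n) = O(n log n)

For T(n) = 5T(n/5) + O(n^1): log_5(5) = 1.0000. This is Case 2 of the Master Theorem (c = log_b(a), equal work at all levels), giving O(n log n).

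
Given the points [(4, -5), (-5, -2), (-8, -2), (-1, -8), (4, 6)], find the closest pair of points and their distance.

Computing all pairwise distances among 5 points:

d((4, -5), (-5, -2)) = 9.4868
d((4, -5), (-8, -2)) = 12.3693
d((4, -5), (-1, -8)) = 5.831
d((4, -5), (4, 6)) = 11.0
d((-5, -2), (-8, -2)) = 3.0 <-- minimum
d((-5, -2), (-1, -8)) = 7.2111
d((-5, -2), (4, 6)) = 12.0416
d((-8, -2), (-1, -8)) = 9.2195
d((-8, -2), (4, 6)) = 14.4222
d((-1, -8), (4, 6)) = 14.8661

Closest pair: (-5, -2) and (-8, -2) with distance 3.0

The closest pair is (-5, -2) and (-8, -2) with Euclidean distance 3.0. For 5 points, brute-force pairwise comparison is shown above. For large n, the divide-and-conquer algorithm (sort by x, recurse on halves, check the dividing strip) achieves O(n log n).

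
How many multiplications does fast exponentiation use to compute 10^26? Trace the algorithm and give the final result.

Computing 10^26 by squaring (build up from 10^1; each line after the first costs one multiplication):

10^1 = 10
10^2 = (10^1)^2 = 10^2 = 100
10^3 = 10 * 10^2 = 10 * 100 = 1000
10^6 = (10^3)^2 = 1000^2 = 1000000
10^12 = (10^6)^2 = 1000000^2 = 1000000000000
10^13 = 10 * 10^12 = 10 * 1000000000000 = 10000000000000
10^26 = (10^13)^2 = 10000000000000^2 = 100000000000000000000000000

Result: 100000000000000000000000000
Multiplications needed: 6 (6 lines after 10^1)

10^26 = 100000000000000000000000000. Using exponentiation by squaring, this requires 6 multiplications. The key idea: if the exponent is even, square the half-power; if odd, multiply by the base once.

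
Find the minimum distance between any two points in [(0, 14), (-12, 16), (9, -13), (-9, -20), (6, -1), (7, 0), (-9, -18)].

Computing all pairwise distances among 7 points:

d((0, 14), (-12, 16)) = 12.1655
d((0, 14), (9, -13)) = 28.4605
d((0, 14), (-9, -20)) = 35.171
d((0, 14), (6, -1)) = 16.1555
d((0, 14), (7, 0)) = 15.6525
d((0, 14), (-9, -18)) = 33.2415
d((-12, 16), (9, -13)) = 35.805
d((-12, 16), (-9, -20)) = 36.1248
d((-12, 16), (6, -1)) = 24.7588
d((-12, 16), (7, 0)) = 24.8395
d((-12, 16), (-9, -18)) = 34.1321
d((9, -13), (-9, -20)) = 19.3132
d((9, -13), (6, -1)) = 12.3693
d((9, -13), (7, 0)) = 13.1529
d((9, -13), (-9, -18)) = 18.6815
d((-9, -20), (6, -1)) = 24.2074
d((-9, -20), (7, 0)) = 25.6125
d((-9, -20), (-9, -18)) = 2.0
d((6, -1), (7, 0)) = 1.4142 <-- minimum
d((6, -1), (-9, -18)) = 22.6716
d((7, 0), (-9, -18)) = 24.0832

Closest pair: (6, -1) and (7, 0) with distance 1.4142

The closest pair is (6, -1) and (7, 0) with Euclidean distance 1.4142. For 7 points, brute-force pairwise comparison is shown above. For large n, the divide-and-conquer algorithm (sort by x, recurse on halves, check the dividing strip) achieves O(n log n).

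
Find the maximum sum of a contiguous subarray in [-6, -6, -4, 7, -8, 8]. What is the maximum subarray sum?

Using Kadane's algorithm on [-6, -6, -4, 7, -8, 8]:

Scanning through the array:
Position 1 (value -6): max_ending_here = -6, max_so_far = -6
Position 2 (value -4): max_ending_here = -4, max_so_far = -4
Position 3 (value 7): max_ending_here = 7, max_so_far = 7
Position 4 (value -8): max_ending_here = -1, max_so_far = 7
Position 5 (value 8): max_ending_here = 8, max_so_far = 8

Maximum subarray: [8]
Maximum sum: 8

The maximum subarray is [8] with sum 8. This subarray runs from index 5 to index 5.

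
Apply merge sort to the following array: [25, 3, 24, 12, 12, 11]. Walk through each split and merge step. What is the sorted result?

Merge sort trace:

Split: [25, 3, 24, 12, 12, 11] -> [25, 3, 24] and [12, 12, 11]
  Split: [25, 3, 24] -> [25] and [3, 24]
    Split: [3, 24] -> [3] and [24]
    Merge: [3] + [24] -> [3, 24]
  Merge: [25] + [3, 24] -> [3, 24, 25]
  Split: [12, 12, 11] -> [12] and [12, 11]
    Split: [12, 11] -> [12] and [11]
    Merge: [12] + [11] -> [11, 12]
  Merge: [12] + [11, 12] -> [11, 12, 12]
Merge: [3, 24, 25] + [11, 12, 12] -> [3, 11, 12, 12, 24, 25]

Final sorted array: [3, 11, 12, 12, 24, 25]

The merge sort proceeds by recursively splitting the array and merging sorted halves.
After all merges, the sorted array is [3, 11, 12, 12, 24, 25].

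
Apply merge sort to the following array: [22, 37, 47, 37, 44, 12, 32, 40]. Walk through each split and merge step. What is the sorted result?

Merge sort trace:

Split: [22, 37, 47, 37, 44, 12, 32, 40] -> [22, 37, 47, 37] and [44, 12, 32, 40]
  Split: [22, 37, 47, 37] -> [22, 37] and [47, 37]
    Split: [22, 37] -> [22] and [37]
    Merge: [22] + [37] -> [22, 37]
    Split: [47, 37] -> [47] and [37]
    Merge: [47] + [37] -> [37, 47]
  Merge: [22, 37] + [37, 47] -> [22, 37, 37, 47]
  Split: [44, 12, 32, 40] -> [44, 12] and [32, 40]
    Split: [44, 12] -> [44] and [12]
    Merge: [44] + [12] -> [12, 44]
    Split: [32, 40] -> [32] and [40]
    Merge: [32] + [40] -> [32, 40]
  Merge: [12, 44] + [32, 40] -> [12, 32, 40, 44]
Merge: [22, 37, 37, 47] + [12, 32, 40, 44] -> [12, 22, 32, 37, 37, 40, 44, 47]

Final sorted array: [12, 22, 32, 37, 37, 40, 44, 47]

The merge sort proceeds by recursively splitting the array and merging sorted halves.
After all merges, the sorted array is [12, 22, 32, 37, 37, 40, 44, 47].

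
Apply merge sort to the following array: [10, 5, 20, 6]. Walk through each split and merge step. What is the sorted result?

Merge sort trace:

Split: [10, 5, 20, 6] -> [10, 5] and [20, 6]
  Split: [10, 5] -> [10] and [5]
  Merge: [10] + [5] -> [5, 10]
  Split: [20, 6] -> [20] and [6]
  Merge: [20] + [6] -> [6, 20]
Merge: [5, 10] + [6, 20] -> [5, 6, 10, 20]

Final sorted array: [5, 6, 10, 20]

The merge sort proceeds by recursively splitting the array and merging sorted halves.
After all merges, the sorted array is [5, 6, 10, 20].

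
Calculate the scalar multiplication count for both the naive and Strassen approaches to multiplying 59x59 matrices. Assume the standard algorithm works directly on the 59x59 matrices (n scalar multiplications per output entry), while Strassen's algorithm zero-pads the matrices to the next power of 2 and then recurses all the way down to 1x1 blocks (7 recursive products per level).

Matrix multiplication for 59x59 matrices:

Strassen's algorithm requires power-of-2 dimensions. Pad 59x59 to 64x64 (next power of 2).

Standard algorithm: 59^3 = 205379 multiplications
Strassen's algorithm: 7^(log2(64)) = 7^6 = 117649 multiplications
Savings: 205379 - 117649 = 87730 multiplications

Standard: 205379 multiplications (59^3). Strassen: 117649 multiplications (7^6, after padding to 64x64). Strassen reduces 8 recursive multiplications to 7 at each level.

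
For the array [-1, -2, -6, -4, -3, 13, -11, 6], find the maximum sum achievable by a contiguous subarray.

Using Kadane's algorithm on [-1, -2, -6, -4, -3, 13, -11, 6]:

Scanning through the array:
Position 1 (value -2): max_ending_here = -2, max_so_far = -1
Position 2 (value -6): max_ending_here = -6, max_so_far = -1
Position 3 (value -4): max_ending_here = -4, max_so_far = -1
Position 4 (value -3): max_ending_here = -3, max_so_far = -1
Position 5 (value 13): max_ending_here = 13, max_so_far = 13
Position 6 (value -11): max_ending_here = 2, max_so_far = 13
Position 7 (value 6): max_ending_here = 8, max_so_far = 13

Maximum subarray: [13]
Maximum sum: 13

The maximum subarray is [13] with sum 13. This subarray runs from index 5 to index 5.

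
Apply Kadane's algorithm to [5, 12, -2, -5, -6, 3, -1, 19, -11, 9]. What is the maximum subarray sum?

Using Kadane's algorithm on [5, 12, -2, -5, -6, 3, -1, 19, -11, 9]:

Scanning through the array:
Position 1 (value 12): max_ending_here = 17, max_so_far = 17
Position 2 (value -2): max_ending_here = 15, max_so_far = 17
Position 3 (value -5): max_ending_here = 10, max_so_far = 17
Position 4 (value -6): max_ending_here = 4, max_so_far = 17
Position 5 (value 3): max_ending_here = 7, max_so_far = 17
Position 6 (value -1): max_ending_here = 6, max_so_far = 17
Position 7 (value 19): max_ending_here = 25, max_so_far = 25
Position 8 (value -11): max_ending_here = 14, max_so_far = 25
Position 9 (value 9): max_ending_here = 23, max_so_far = 25

Maximum subarray: [5, 12, -2, -5, -6, 3, -1, 19]
Maximum sum: 25

The maximum subarray is [5, 12, -2, -5, -6, 3, -1, 19] with sum 25. This subarray runs from index 0 to index 7.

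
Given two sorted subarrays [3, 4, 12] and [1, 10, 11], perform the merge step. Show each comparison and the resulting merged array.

Merging process:

Compare 3 vs 1: take 1 from right. Merged: [1]
Compare 3 vs 10: take 3 from left. Merged: [1, 3]
Compare 4 vs 10: take 4 from left. Merged: [1, 3, 4]
Compare 12 vs 10: take 10 from right. Merged: [1, 3, 4, 10]
Compare 12 vs 11: take 11 from right. Merged: [1, 3, 4, 10, 11]
Append remaining from left: [12]. Merged: [1, 3, 4, 10, 11, 12]

Final merged array: [1, 3, 4, 10, 11, 12]
Total comparisons: 5

The merged array is [1, 3, 4, 10, 11, 12], requiring 5 comparisons. The merge step runs in O(n) time where n is the total number of elements.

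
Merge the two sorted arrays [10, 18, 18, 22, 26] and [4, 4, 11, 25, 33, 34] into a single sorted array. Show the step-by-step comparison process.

Merging process:

Compare 10 vs 4: take 4 from right. Merged: [4]
Compare 10 vs 4: take 4 from right. Merged: [4, 4]
Compare 10 vs 11: take 10 from left. Merged: [4, 4, 10]
Compare 18 vs 11: take 11 from right. Merged: [4, 4, 10, 11]
Compare 18 vs 25: take 18 from left. Merged: [4, 4, 10, 11, 18]
Compare 18 vs 25: take 18 from left. Merged: [4, 4, 10, 11, 18, 18]
Compare 22 vs 25: take 22 from left. Merged: [4, 4, 10, 11, 18, 18, 22]
Compare 26 vs 25: take 25 from right. Merged: [4, 4, 10, 11, 18, 18, 22, 25]
Compare 26 vs 33: take 26 from left. Merged: [4, 4, 10, 11, 18, 18, 22, 25, 26]
Append remaining from right: [33, 34]. Merged: [4, 4, 10, 11, 18, 18, 22, 25, 26, 33, 34]

Final merged array: [4, 4, 10, 11, 18, 18, 22, 25, 26, 33, 34]
Total comparisons: 9

The merged array is [4, 4, 10, 11, 18, 18, 22, 25, 26, 33, 34], requiring 9 comparisons. The merge step runs in O(n) time where n is the total number of elements.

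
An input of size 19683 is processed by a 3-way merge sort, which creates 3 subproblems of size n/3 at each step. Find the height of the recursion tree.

For divide and conquer with division factor 3:

Problem sizes at each level:
Level 0: 19683
Level 1: 6561
Level 2: 2187
Level 3: 729
Level 4: 243
Level 5: 81
Level 6: 27
Level 7: 9
Level 8: 3
Level 9: 1

The root is level 0 and the size-1 base case is level 9 (the tree spans levels 0 through 9, i.e. 10 levels counting the root), so the depth is the number of divisions: log_3(19683) = 9

The recursion tree depth is log_3(19683) = 9. At each level, the problem size is divided by 3, so it takes 9 divisions to reduce to a base case of size 1. The algorithm makes 3 recursive calls at each level.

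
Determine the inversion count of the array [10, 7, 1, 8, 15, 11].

Finding inversions in [10, 7, 1, 8, 15, 11]:

(0, 1): arr[0]=10 > arr[1]=7
(0, 2): arr[0]=10 > arr[2]=1
(0, 3): arr[0]=10 > arr[3]=8
(1, 2): arr[1]=7 > arr[2]=1
(4, 5): arr[4]=15 > arr[5]=11

Total inversions: 5

The array has 5 inversion(s): (0,1), (0,2), (0,3), (1,2), (4,5). Each pair (i,j) satisfies i < j and arr[i] > arr[j].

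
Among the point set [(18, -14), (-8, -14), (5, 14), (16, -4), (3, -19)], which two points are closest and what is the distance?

Computing all pairwise distances among 5 points:

d((18, -14), (-8, -14)) = 26.0
d((18, -14), (5, 14)) = 30.8707
d((18, -14), (16, -4)) = 10.198 <-- minimum
d((18, -14), (3, -19)) = 15.8114
d((-8, -14), (5, 14)) = 30.8707
d((-8, -14), (16, -4)) = 26.0
d((-8, -14), (3, -19)) = 12.083
d((5, 14), (16, -4)) = 21.095
d((5, 14), (3, -19)) = 33.0606
d((16, -4), (3, -19)) = 19.8494

Closest pair: (18, -14) and (16, -4) with distance 10.198

The closest pair is (18, -14) and (16, -4) with Euclidean distance 10.198. For 5 points, brute-force pairwise comparison is shown above. For large n, the divide-and-conquer algorithm (sort by x, recurse on halves, check the dividing strip) achieves O(n log n).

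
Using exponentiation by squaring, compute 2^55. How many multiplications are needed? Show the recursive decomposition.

Computing 2^55 by squaring (build up from 2^1; each line after the first costs one multiplication):

2^1 = 2
2^2 = (2^1)^2 = 2^2 = 4
2^3 = 2 * 2^2 = 2 * 4 = 8
2^6 = (2^3)^2 = 8^2 = 64
2^12 = (2^6)^2 = 64^2 = 4096
2^13 = 2 * 2^12 = 2 * 4096 = 8192
2^26 = (2^13)^2 = 8192^2 = 67108864
2^27 = 2 * 2^26 = 2 * 67108864 = 134217728
2^54 = (2^27)^2 = 134217728^2 = 18014398509481984
2^55 = 2 * 2^54 = 2 * 18014398509481984 = 36028797018963968

Result: 36028797018963968
Multiplications needed: 9 (9 lines after 2^1)

2^55 = 36028797018963968. Using exponentiation by squaring, this requires 9 multiplications. The key idea: if the exponent is even, square the half-power; if odd, multiply by the base once.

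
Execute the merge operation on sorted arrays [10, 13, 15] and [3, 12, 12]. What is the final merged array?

Merging process:

Compare 10 vs 3: take 3 from right. Merged: [3]
Compare 10 vs 12: take 10 from left. Merged: [3, 10]
Compare 13 vs 12: take 12 from right. Merged: [3, 10, 12]
Compare 13 vs 12: take 12 from right. Merged: [3, 10, 12, 12]
Append remaining from left: [13, 15]. Merged: [3, 10, 12, 12, 13, 15]

Final merged array: [3, 10, 12, 12, 13, 15]
Total comparisons: 4

The merged array is [3, 10, 12, 12, 13, 15], requiring 4 comparisons. The merge step runs in O(n) time where n is the total number of elements.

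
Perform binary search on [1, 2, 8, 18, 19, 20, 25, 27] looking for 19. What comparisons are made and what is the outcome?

Binary search for 19 in [1, 2, 8, 18, 19, 20, 25, 27]:

lo=0, hi=7, mid=3, arr[mid]=18 -> 18 < 19, search right half
lo=4, hi=7, mid=5, arr[mid]=20 -> 20 > 19, search left half
lo=4, hi=4, mid=4, arr[mid]=19 -> Found target at index 4!

Binary search finds 19 at index 4 after 3 comparisons. The search repeatedly halves the search space by comparing with the middle element.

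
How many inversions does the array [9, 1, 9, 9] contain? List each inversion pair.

Finding inversions in [9, 1, 9, 9]:

(0, 1): arr[0]=9 > arr[1]=1

Total inversions: 1

The array has 1 inversion(s): (0,1). Each pair (i,j) satisfies i < j and arr[i] > arr[j].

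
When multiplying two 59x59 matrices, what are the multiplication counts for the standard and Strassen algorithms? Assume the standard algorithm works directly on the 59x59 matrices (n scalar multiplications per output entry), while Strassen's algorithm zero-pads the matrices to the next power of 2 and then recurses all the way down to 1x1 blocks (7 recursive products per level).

Matrix multiplication for 59x59 matrices:

Strassen's algorithm requires power-of-2 dimensions. Pad 59x59 to 64x64 (next power of 2).

Standard algorithm: 59^3 = 205379 multiplications
Strassen's algorithm: 7^(log2(64)) = 7^6 = 117649 multiplications
Savings: 205379 - 117649 = 87730 multiplications

Standard: 205379 multiplications (59^3). Strassen: 117649 multiplications (7^6, after padding to 64x64). Strassen reduces 8 recursive multiplications to 7 at each level.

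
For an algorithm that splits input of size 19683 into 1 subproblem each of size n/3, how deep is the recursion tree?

For divide and conquer with division factor 3:

Problem sizes at each level:
Level 0: 19683
Level 1: 6561
Level 2: 2187
Level 3: 729
Level 4: 243
Level 5: 81
Level 6: 27
Level 7: 9
Level 8: 3
Level 9: 1

The root is level 0 and the size-1 base case is level 9 (the tree spans levels 0 through 9, i.e. 10 levels counting the root), so the depth is the number of divisions: log_3(19683) = 9

The recursion tree depth is log_3(19683) = 9. At each level, the problem size is divided by 3, so it takes 9 divisions to reduce to a base case of size 1. The algorithm makes 1 recursive call at each level.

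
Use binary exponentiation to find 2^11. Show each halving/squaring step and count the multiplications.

Computing 2^11 by squaring (build up from 2^1; each line after the first costs one multiplication):

2^1 = 2
2^2 = (2^1)^2 = 2^2 = 4
2^4 = (2^2)^2 = 4^2 = 16
2^5 = 2 * 2^4 = 2 * 16 = 32
2^10 = (2^5)^2 = 32^2 = 1024
2^11 = 2 * 2^10 = 2 * 1024 = 2048

Result: 2048
Multiplications needed: 5 (5 lines after 2^1)

2^11 = 2048. Using exponentiation by squaring, this requires 5 multiplications. The key idea: if the exponent is even, square the half-power; if odd, multiply by the base once.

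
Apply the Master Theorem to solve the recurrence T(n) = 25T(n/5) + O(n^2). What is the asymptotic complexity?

Master Theorem for T(n) = 25T(n/5) + O(n^2):

a = 25, b = 5, c = 2
log_b(a) = log_5(25) = 2.0000

Case 2: c = 2 = log_5(25) = 2.0000
T(n) = O(n^2 log n) = O(n^2 log n)

For T(n) = 25T(n/5) + O(n^2): log_5(25) = 2.0000. This is Case 2 of the Master Theorem (c = log_b(a), equal work at all levels), giving O(n^2 log n).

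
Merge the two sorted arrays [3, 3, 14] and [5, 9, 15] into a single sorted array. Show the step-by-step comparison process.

Merging process:

Compare 3 vs 5: take 3 from left. Merged: [3]
Compare 3 vs 5: take 3 from left. Merged: [3, 3]
Compare 14 vs 5: take 5 from right. Merged: [3, 3, 5]
Compare 14 vs 9: take 9 from right. Merged: [3, 3, 5, 9]
Compare 14 vs 15: take 14 from left. Merged: [3, 3, 5, 9, 14]
Append remaining from right: [15]. Merged: [3, 3, 5, 9, 14, 15]

Final merged array: [3, 3, 5, 9, 14, 15]
Total comparisons: 5

The merged array is [3, 3, 5, 9, 14, 15], requiring 5 comparisons. The merge step runs in O(n) time where n is the total number of elements.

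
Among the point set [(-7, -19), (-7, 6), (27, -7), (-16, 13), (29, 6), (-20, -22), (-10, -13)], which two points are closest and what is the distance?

Computing all pairwise distances among 7 points:

d((-7, -19), (-7, 6)) = 25.0
d((-7, -19), (27, -7)) = 36.0555
d((-7, -19), (-16, 13)) = 33.2415
d((-7, -19), (29, 6)) = 43.8292
d((-7, -19), (-20, -22)) = 13.3417
d((-7, -19), (-10, -13)) = 6.7082 <-- minimum
d((-7, 6), (27, -7)) = 36.4005
d((-7, 6), (-16, 13)) = 11.4018
d((-7, 6), (29, 6)) = 36.0
d((-7, 6), (-20, -22)) = 30.8707
d((-7, 6), (-10, -13)) = 19.2354
d((27, -7), (-16, 13)) = 47.4236
d((27, -7), (29, 6)) = 13.1529
d((27, -7), (-20, -22)) = 49.3356
d((27, -7), (-10, -13)) = 37.4833
d((-16, 13), (29, 6)) = 45.5412
d((-16, 13), (-20, -22)) = 35.2278
d((-16, 13), (-10, -13)) = 26.6833
d((29, 6), (-20, -22)) = 56.4358
d((29, 6), (-10, -13)) = 43.382
d((-20, -22), (-10, -13)) = 13.4536

Closest pair: (-7, -19) and (-10, -13) with distance 6.7082

The closest pair is (-7, -19) and (-10, -13) with Euclidean distance 6.7082. For 7 points, brute-force pairwise comparison is shown above. For large n, the divide-and-conquer algorithm (sort by x, recurse on halves, check the dividing strip) achieves O(n log n).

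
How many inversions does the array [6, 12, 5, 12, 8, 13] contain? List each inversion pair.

Finding inversions in [6, 12, 5, 12, 8, 13]:

(0, 2): arr[0]=6 > arr[2]=5
(1, 2): arr[1]=12 > arr[2]=5
(1, 4): arr[1]=12 > arr[4]=8
(3, 4): arr[3]=12 > arr[4]=8

Total inversions: 4

The array has 4 inversion(s): (0,2), (1,2), (1,4), (3,4). Each pair (i,j) satisfies i < j and arr[i] > arr[j].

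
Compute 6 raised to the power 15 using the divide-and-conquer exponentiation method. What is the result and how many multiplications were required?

Computing 6^15 by squaring (build up from 6^1; each line after the first costs one multiplication):

6^1 = 6
6^2 = (6^1)^2 = 6^2 = 36
6^3 = 6 * 6^2 = 6 * 36 = 216
6^6 = (6^3)^2 = 216^2 = 46656
6^7 = 6 * 6^6 = 6 * 46656 = 279936
6^14 = (6^7)^2 = 279936^2 = 78364164096
6^15 = 6 * 6^14 = 6 * 78364164096 = 470184984576

Result: 470184984576
Multiplications needed: 6 (6 lines after 6^1)

6^15 = 470184984576. Using exponentiation by squaring, this requires 6 multiplications. The key idea: if the exponent is even, square the half-power; if odd, multiply by the base once.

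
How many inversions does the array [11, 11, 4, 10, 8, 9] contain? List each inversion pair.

Finding inversions in [11, 11, 4, 10, 8, 9]:

(0, 2): arr[0]=11 > arr[2]=4
(0, 3): arr[0]=11 > arr[3]=10
(0, 4): arr[0]=11 > arr[4]=8
(0, 5): arr[0]=11 > arr[5]=9
(1, 2): arr[1]=11 > arr[2]=4
(1, 3): arr[1]=11 > arr[3]=10
(1, 4): arr[1]=11 > arr[4]=8
(1, 5): arr[1]=11 > arr[5]=9
(3, 4): arr[3]=10 > arr[4]=8
(3, 5): arr[3]=10 > arr[5]=9

Total inversions: 10

The array has 10 inversion(s): (0,2), (0,3), (0,4), (0,5), (1,2), (1,3), (1,4), (1,5), (3,4), (3,5). Each pair (i,j) satisfies i < j and arr[i] > arr[j].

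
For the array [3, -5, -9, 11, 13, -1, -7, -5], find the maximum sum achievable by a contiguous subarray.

Using Kadane's algorithm on [3, -5, -9, 11, 13, -1, -7, -5]:

Scanning through the array:
Position 1 (value -5): max_ending_here = -2, max_so_far = 3
Position 2 (value -9): max_ending_here = -9, max_so_far = 3
Position 3 (value 11): max_ending_here = 11, max_so_far = 11
Position 4 (value 13): max_ending_here = 24, max_so_far = 24
Position 5 (value -1): max_ending_here = 23, max_so_far = 24
Position 6 (value -7): max_ending_here = 16, max_so_far = 24
Position 7 (value -5): max_ending_here = 11, max_so_far = 24

Maximum subarray: [11, 13]
Maximum sum: 24

The maximum subarray is [11, 13] with sum 24. This subarray runs from index 3 to index 4.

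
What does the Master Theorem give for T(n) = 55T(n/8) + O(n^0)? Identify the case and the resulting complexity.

Master Theorem for T(n) = 55T(n/8) + O(n^0):

a = 55, b = 8, c = 0
log_b(a) = log_8(55) = 1.9271

Case 1: c = 0 < log_8(55) = 1.9271
T(n) = O(n^(log_8 55))

For T(n) = 55T(n/8) + O(n^0): log_8(55) = 1.9271. This is Case 1 of the Master Theorem (c < log_b(a), work dominated by leaves), giving O(n^(log_8 55)).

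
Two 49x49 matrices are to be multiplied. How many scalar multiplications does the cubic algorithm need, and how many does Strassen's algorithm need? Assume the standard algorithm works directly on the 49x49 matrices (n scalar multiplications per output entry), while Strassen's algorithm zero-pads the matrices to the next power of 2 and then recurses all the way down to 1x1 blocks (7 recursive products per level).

Matrix multiplication for 49x49 matrices:

Strassen's algorithm requires power-of-2 dimensions. Pad 49x49 to 64x64 (next power of 2).

Standard algorithm: 49^3 = 117649 multiplications
Strassen's algorithm: 7^(log2(64)) = 7^6 = 117649 multiplications
Savings: 117649 - 117649 = 0 multiplications

Standard: 117649 multiplications (49^3). Strassen: 117649 multiplications (7^6, after padding to 64x64). Strassen reduces 8 recursive multiplications to 7 at each level.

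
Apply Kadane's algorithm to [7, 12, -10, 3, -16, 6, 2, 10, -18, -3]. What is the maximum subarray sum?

Using Kadane's algorithm on [7, 12, -10, 3, -16, 6, 2, 10, -18, -3]:

Scanning through the array:
Position 1 (value 12): max_ending_here = 19, max_so_far = 19
Position 2 (value -10): max_ending_here = 9, max_so_far = 19
Position 3 (value 3): max_ending_here = 12, max_so_far = 19
Position 4 (value -16): max_ending_here = -4, max_so_far = 19
Position 5 (value 6): max_ending_here = 6, max_so_far = 19
Position 6 (value 2): max_ending_here = 8, max_so_far = 19
Position 7 (value 10): max_ending_here = 18, max_so_far = 19
Position 8 (value -18): max_ending_here = 0, max_so_far = 19
Position 9 (value -3): max_ending_here = -3, max_so_far = 19

Maximum subarray: [7, 12]
Maximum sum: 19

The maximum subarray is [7, 12] with sum 19. This subarray runs from index 0 to index 1.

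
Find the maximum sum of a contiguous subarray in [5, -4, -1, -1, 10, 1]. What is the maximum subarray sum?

Using Kadane's algorithm on [5, -4, -1, -1, 10, 1]:

Scanning through the array:
Position 1 (value -4): max_ending_here = 1, max_so_far = 5
Position 2 (value -1): max_ending_here = 0, max_so_far = 5
Position 3 (value -1): max_ending_here = -1, max_so_far = 5
Position 4 (value 10): max_ending_here = 10, max_so_far = 10
Position 5 (value 1): max_ending_here = 11, max_so_far = 11

Maximum subarray: [10, 1]
Maximum sum: 11

The maximum subarray is [10, 1] with sum 11. This subarray runs from index 4 to index 5.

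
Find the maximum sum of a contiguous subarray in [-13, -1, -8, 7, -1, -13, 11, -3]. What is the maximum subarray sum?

Using Kadane's algorithm on [-13, -1, -8, 7, -1, -13, 11, -3]:

Scanning through the array:
Position 1 (value -1): max_ending_here = -1, max_so_far = -1
Position 2 (value -8): max_ending_here = -8, max_so_far = -1
Position 3 (value 7): max_ending_here = 7, max_so_far = 7
Position 4 (value -1): max_ending_here = 6, max_so_far = 7
Position 5 (value -13): max_ending_here = -7, max_so_far = 7
Position 6 (value 11): max_ending_here = 11, max_so_far = 11
Position 7 (value -3): max_ending_here = 8, max_so_far = 11

Maximum subarray: [11]
Maximum sum: 11

The maximum subarray is [11] with sum 11. This subarray runs from index 6 to index 6.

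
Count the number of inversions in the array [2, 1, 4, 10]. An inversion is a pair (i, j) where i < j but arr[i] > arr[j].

Finding inversions in [2, 1, 4, 10]:

(0, 1): arr[0]=2 > arr[1]=1

Total inversions: 1

The array has 1 inversion(s): (0,1). Each pair (i,j) satisfies i < j and arr[i] > arr[j].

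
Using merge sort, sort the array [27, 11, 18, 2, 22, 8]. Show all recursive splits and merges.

Merge sort trace:

Split: [27, 11, 18, 2, 22, 8] -> [27, 11, 18] and [2, 22, 8]
  Split: [27, 11, 18] -> [27] and [11, 18]
    Split: [11, 18] -> [11] and [18]
    Merge: [11] + [18] -> [11, 18]
  Merge: [27] + [11, 18] -> [11, 18, 27]
  Split: [2, 22, 8] -> [2] and [22, 8]
    Split: [22, 8] -> [22] and [8]
    Merge: [22] + [8] -> [8, 22]
  Merge: [2] + [8, 22] -> [2, 8, 22]
Merge: [11, 18, 27] + [2, 8, 22] -> [2, 8, 11, 18, 22, 27]

Final sorted array: [2, 8, 11, 18, 22, 27]

The merge sort proceeds by recursively splitting the array and merging sorted halves.
After all merges, the sorted array is [2, 8, 11, 18, 22, 27].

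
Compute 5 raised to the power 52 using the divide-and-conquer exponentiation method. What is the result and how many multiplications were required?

Computing 5^52 by squaring (build up from 5^1; each line after the first costs one multiplication):

5^1 = 5
5^2 = (5^1)^2 = 5^2 = 25
5^3 = 5 * 5^2 = 5 * 25 = 125
5^6 = (5^3)^2 = 125^2 = 15625
5^12 = (5^6)^2 = 15625^2 = 244140625
5^13 = 5 * 5^12 = 5 * 244140625 = 1220703125
5^26 = (5^13)^2 = 1220703125^2 = 1490116119384765625
5^52 = (5^26)^2 = 1490116119384765625^2 = 2220446049250313080847263336181640625

Result: 2220446049250313080847263336181640625
Multiplications needed: 7 (7 lines after 5^1)

5^52 = 2220446049250313080847263336181640625. Using exponentiation by squaring, this requires 7 multiplications. The key idea: if the exponent is even, square the half-power; if odd, multiply by the base once.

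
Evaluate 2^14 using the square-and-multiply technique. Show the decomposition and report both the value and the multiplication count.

Computing 2^14 by squaring (build up from 2^1; each line after the first costs one multiplication):

2^1 = 2
2^2 = (2^1)^2 = 2^2 = 4
2^3 = 2 * 2^2 = 2 * 4 = 8
2^6 = (2^3)^2 = 8^2 = 64
2^7 = 2 * 2^6 = 2 * 64 = 128
2^14 = (2^7)^2 = 128^2 = 16384

Result: 16384
Multiplications needed: 5 (5 lines after 2^1)

2^14 = 16384. Using exponentiation by squaring, this requires 5 multiplications. The key idea: if the exponent is even, square the half-power; if odd, multiply by the base once.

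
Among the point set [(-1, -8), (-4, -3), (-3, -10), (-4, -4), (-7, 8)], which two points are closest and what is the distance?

Computing all pairwise distances among 5 points:

d((-1, -8), (-4, -3)) = 5.831
d((-1, -8), (-3, -10)) = 2.8284
d((-1, -8), (-4, -4)) = 5.0
d((-1, -8), (-7, 8)) = 17.088
d((-4, -3), (-3, -10)) = 7.0711
d((-4, -3), (-4, -4)) = 1.0 <-- minimum
d((-4, -3), (-7, 8)) = 11.4018
d((-3, -10), (-4, -4)) = 6.0828
d((-3, -10), (-7, 8)) = 18.4391
d((-4, -4), (-7, 8)) = 12.3693

Closest pair: (-4, -3) and (-4, -4) with distance 1.0

The closest pair is (-4, -3) and (-4, -4) with Euclidean distance 1.0. For 5 points, brute-force pairwise comparison is shown above. For large n, the divide-and-conquer algorithm (sort by x, recurse on halves, check the dividing strip) achieves O(n log n).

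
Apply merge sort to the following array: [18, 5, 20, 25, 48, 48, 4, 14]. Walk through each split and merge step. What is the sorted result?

Merge sort trace:

Split: [18, 5, 20, 25, 48, 48, 4, 14] -> [18, 5, 20, 25] and [48, 48, 4, 14]
  Split: [18, 5, 20, 25] -> [18, 5] and [20, 25]
    Split: [18, 5] -> [18] and [5]
    Merge: [18] + [5] -> [5, 18]
    Split: [20, 25] -> [20] and [25]
    Merge: [20] + [25] -> [20, 25]
  Merge: [5, 18] + [20, 25] -> [5, 18, 20, 25]
  Split: [48, 48, 4, 14] -> [48, 48] and [4, 14]
    Split: [48, 48] -> [48] and [48]
    Merge: [48] + [48] -> [48, 48]
    Split: [4, 14] -> [4] and [14]
    Merge: [4] + [14] -> [4, 14]
  Merge: [48, 48] + [4, 14] -> [4, 14, 48, 48]
Merge: [5, 18, 20, 25] + [4, 14, 48, 48] -> [4, 5, 14, 18, 20, 25, 48, 48]

Final sorted array: [4, 5, 14, 18, 20, 25, 48, 48]

The merge sort proceeds by recursively splitting the array and merging sorted halves.
After all merges, the sorted array is [4, 5, 14, 18, 20, 25, 48, 48].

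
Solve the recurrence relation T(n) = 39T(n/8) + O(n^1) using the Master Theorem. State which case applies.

Master Theorem for T(n) = 39T(n/8) + O(n^1):

a = 39, b = 8, c = 1
log_b(a) = log_8(39) = 1.7618

Case 1: c = 1 < log_8(39) = 1.7618
T(n) = O(n^(log_8 39))

For T(n) = 39T(n/8) + O(n^1): log_8(39) = 1.7618. This is Case 1 of the Master Theorem (c < log_b(a), work dominated by leaves), giving O(n^(log_8 39)).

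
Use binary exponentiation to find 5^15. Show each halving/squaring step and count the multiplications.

Computing 5^15 by squaring (build up from 5^1; each line after the first costs one multiplication):

5^1 = 5
5^2 = (5^1)^2 = 5^2 = 25
5^3 = 5 * 5^2 = 5 * 25 = 125
5^6 = (5^3)^2 = 125^2 = 15625
5^7 = 5 * 5^6 = 5 * 15625 = 78125
5^14 = (5^7)^2 = 78125^2 = 6103515625
5^15 = 5 * 5^14 = 5 * 6103515625 = 30517578125

Result: 30517578125
Multiplications needed: 6 (6 lines after 5^1)

5^15 = 30517578125. Using exponentiation by squaring, this requires 6 multiplications. The key idea: if the exponent is even, square the half-power; if odd, multiply by the base once.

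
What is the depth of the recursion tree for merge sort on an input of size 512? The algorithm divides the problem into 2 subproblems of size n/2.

For divide and conquer with division factor 2:

Problem sizes at each level:
Level 0: 512
Level 1: 256
Level 2: 128
Level 3: 64
Level 4: 32
Level 5: 16
Level 6: 8
Level 7: 4
Level 8: 2
Level 9: 1

The root is level 0 and the size-1 base case is level 9 (the tree spans levels 0 through 9, i.e. 10 levels counting the root), so the depth is the number of divisions: log_2(512) = 9

The recursion tree depth is log_2(512) = 9. At each level, the problem size is divided by 2, so it takes 9 divisions to reduce to a base case of size 1. The algorithm makes 2 recursive calls at each level.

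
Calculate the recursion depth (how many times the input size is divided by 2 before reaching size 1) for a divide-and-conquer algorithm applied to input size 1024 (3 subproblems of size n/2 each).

For divide and conquer with division factor 2:

Problem sizes at each level:
Level 0: 1024
Level 1: 512
Level 2: 256
Level 3: 128
Level 4: 64
Level 5: 32
Level 6: 16
Level 7: 8
Level 8: 4
Level 9: 2
Level 10: 1

The root is level 0 and the size-1 base case is level 10 (the tree spans levels 0 through 10, i.e. 11 levels counting the root), so the depth is the number of divisions: log_2(1024) = 10

The recursion tree depth is log_2(1024) = 10. At each level, the problem size is divided by 2, so it takes 10 divisions to reduce to a base case of size 1. The algorithm makes 3 recursive calls at each level.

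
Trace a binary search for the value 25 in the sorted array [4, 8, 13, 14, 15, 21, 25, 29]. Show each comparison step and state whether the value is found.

Binary search for 25 in [4, 8, 13, 14, 15, 21, 25, 29]:

lo=0, hi=7, mid=3, arr[mid]=14 -> 14 < 25, search right half
lo=4, hi=7, mid=5, arr[mid]=21 -> 21 < 25, search right half
lo=6, hi=7, mid=6, arr[mid]=25 -> Found target at index 6!

Binary search finds 25 at index 6 after 3 comparisons. The search repeatedly halves the search space by comparing with the middle element.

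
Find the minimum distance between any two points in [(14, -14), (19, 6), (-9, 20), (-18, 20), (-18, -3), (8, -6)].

Computing all pairwise distances among 6 points:

d((14, -14), (19, 6)) = 20.6155
d((14, -14), (-9, 20)) = 41.0488
d((14, -14), (-18, 20)) = 46.6905
d((14, -14), (-18, -3)) = 33.8378
d((14, -14), (8, -6)) = 10.0
d((19, 6), (-9, 20)) = 31.305
d((19, 6), (-18, 20)) = 39.5601
d((19, 6), (-18, -3)) = 38.0789
d((19, 6), (8, -6)) = 16.2788
d((-9, 20), (-18, 20)) = 9.0 <-- minimum
d((-9, 20), (-18, -3)) = 24.6982
d((-9, 20), (8, -6)) = 31.0644
d((-18, 20), (-18, -3)) = 23.0
d((-18, 20), (8, -6)) = 36.7696
d((-18, -3), (8, -6)) = 26.1725

Closest pair: (-9, 20) and (-18, 20) with distance 9.0

The closest pair is (-9, 20) and (-18, 20) with Euclidean distance 9.0. For 6 points, brute-force pairwise comparison is shown above. For large n, the divide-and-conquer algorithm (sort by x, recurse on halves, check the dividing strip) achieves O(n log n).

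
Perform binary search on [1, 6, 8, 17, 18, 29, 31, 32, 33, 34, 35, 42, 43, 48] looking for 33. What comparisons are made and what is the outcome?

Binary search for 33 in [1, 6, 8, 17, 18, 29, 31, 32, 33, 34, 35, 42, 43, 48]:

lo=0, hi=13, mid=6, arr[mid]=31 -> 31 < 33, search right half
lo=7, hi=13, mid=10, arr[mid]=35 -> 35 > 33, search left half
lo=7, hi=9, mid=8, arr[mid]=33 -> Found target at index 8!

Binary search finds 33 at index 8 after 3 comparisons. The search repeatedly halves the search space by comparing with the middle element.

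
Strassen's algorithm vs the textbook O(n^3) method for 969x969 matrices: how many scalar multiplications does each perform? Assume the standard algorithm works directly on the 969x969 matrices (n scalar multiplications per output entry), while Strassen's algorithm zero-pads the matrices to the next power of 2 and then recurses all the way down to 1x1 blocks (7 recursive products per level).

Matrix multiplication for 969x969 matrices:

Strassen's algorithm requires power-of-2 dimensions. Pad 969x969 to 1024x1024 (next power of 2).

Standard algorithm: 969^3 = 909853209 multiplications
Strassen's algorithm: 7^(log2(1024)) = 7^10 = 282475249 multiplications
Savings: 909853209 - 282475249 = 627377960 multiplications

Standard: 909853209 multiplications (969^3). Strassen: 282475249 multiplications (7^10, after padding to 1024x1024). Strassen reduces 8 recursive multiplications to 7 at each level.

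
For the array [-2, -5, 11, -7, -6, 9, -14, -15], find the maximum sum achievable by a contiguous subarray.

Using Kadane's algorithm on [-2, -5, 11, -7, -6, 9, -14, -15]:

Scanning through the array:
Position 1 (value -5): max_ending_here = -5, max_so_far = -2
Position 2 (value 11): max_ending_here = 11, max_so_far = 11
Position 3 (value -7): max_ending_here = 4, max_so_far = 11
Position 4 (value -6): max_ending_here = -2, max_so_far = 11
Position 5 (value 9): max_ending_here = 9, max_so_far = 11
Position 6 (value -14): max_ending_here = -5, max_so_far = 11
Position 7 (value -15): max_ending_here = -15, max_so_far = 11

Maximum subarray: [11]
Maximum sum: 11

The maximum subarray is [11] with sum 11. This subarray runs from index 2 to index 2.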